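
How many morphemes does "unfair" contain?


Word: "unfair"
Morphemes: un- / fair
Each morpheme carries meaning
= 2 morphemes


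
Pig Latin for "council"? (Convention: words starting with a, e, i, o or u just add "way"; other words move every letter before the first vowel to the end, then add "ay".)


Word: "council"
Starts with consonant(s) → move to end, add 'ay'
Consonant cluster: "c"
Pig Latin = "ouncilcay"


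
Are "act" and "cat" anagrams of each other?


Word 1: "act" → sorted: act
Word 2: "cat" → sorted: act
Same letters? act == act
Anagram = Yes


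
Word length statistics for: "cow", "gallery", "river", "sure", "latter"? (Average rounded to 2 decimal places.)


Lengths: "cow"=3, "gallery"=7, "river"=5, "sure"=4, "latter"=6
Sum = 25, Count = 5
Average = 25/5 = 5.00
= avg=5.00, min=3, max=7


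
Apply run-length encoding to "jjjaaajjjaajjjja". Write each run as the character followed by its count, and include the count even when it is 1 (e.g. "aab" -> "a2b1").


String: "jjjaaajjjaajjjja"
Scanning for consecutive runs:
  'j' x 3
  'a' x 3
  'j' x 3
  'a' x 2
  'j' x 4
  'a' x 1
RLE = "j3a3j3a2j4a1"


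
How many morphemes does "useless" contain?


Word: "useless"
Morphemes: use / -less
Each morpheme carries meaning
= 2 morphemes


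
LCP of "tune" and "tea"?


Word 1: "tune"
Word 2: "tea"
Comparing from start:
  Pos 0: 't' == 't'
  Pos 1: 'u' != 'e' (stop)
LCP = "t" (length 1)


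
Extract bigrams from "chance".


Word: "chance" (length 6)
Number of bigrams = 6 - 2 + 1 = 5
  Position 0: "ch"
  Position 1: "ha"
  Position 2: "an"
  Position 3: "nc"
  Position 4: "ce"
Bigrams = "ch", "ha", "an", "nc", "ce"


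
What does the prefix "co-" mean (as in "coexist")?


Prefix: co-
As in: coexist -> co- + exist
Meaning = together


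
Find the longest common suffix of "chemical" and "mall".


Word 1: "chemical"
Word 2: "mall"
Comparing from end:
  Pos -1: 'l' == 'l'
  Pos -2: 'a' != 'l' (stop)
LCS = "l" (length 1)


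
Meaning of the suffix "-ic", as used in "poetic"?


Suffix: -ic
Example: poetic (poet + -ic)
Meaning = relating to


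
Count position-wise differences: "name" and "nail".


Comparing character by character (same length = 4):
  Pos 0: 'n' vs 'n' =
  Pos 1: 'a' vs 'a' =
  Pos 2: 'm' vs 'i' !=
  Pos 3: 'e' vs 'l' !=
Hamming distance = 2


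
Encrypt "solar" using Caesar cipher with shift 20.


Word: "solar"
Shift: 20
Each letter → (letter + shift) mod 26:
  's' (18) + 20 = 12 → 'm'
  'o' (14) + 20 = 8 → 'i'
  'l' (11) + 20 = 5 → 'f'
  'a' (0) + 20 = 20 → 'u'
  'r' (17) + 20 = 11 → 'l'
Result = "miful"


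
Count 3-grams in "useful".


Word: "useful" (length 6)
Number of 3-grams = length - 3 + 1 = 6 - 3 + 1
= 4


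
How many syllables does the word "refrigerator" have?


Word: "refrigerator"
Syllable breakdown: re | frig | er | a | tor
Counting: 5 parts
= 5 syllables


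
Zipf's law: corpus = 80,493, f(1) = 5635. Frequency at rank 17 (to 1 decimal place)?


Zipf's law: f(r) = f(1) / r
f(1) = 5635
f(17) = 5635 / 17
= 331.5 occurrences


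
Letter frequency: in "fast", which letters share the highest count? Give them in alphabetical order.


Word: "fast"
Letter counts:
  'a': 1
  'f': 1
  's': 1
  't': 1
Maximum count = 1
Most frequent = 'a', 'f', 's', 't' (1 time each)


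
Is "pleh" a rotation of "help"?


Word: "help", Candidate: "pleh"
Method: check if candidate is substring of word+word
"helphelp" contains "pleh"? No
Is rotation = No


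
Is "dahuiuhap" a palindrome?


Word: "dahuiuhap"
Reversed: "pahuiuhad"
Forward == Backward? dahuiuhap != pahuiuhad
Palindrome = No


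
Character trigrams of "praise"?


Word: "praise" (length 6)
Number of trigrams = 6 - 3 + 1 = 4
  Position 0: "pra"
  Position 1: "rai"
  Position 2: "ais"
  Position 3: "ise"
Trigrams = "pra", "rai", "ais", "ise"


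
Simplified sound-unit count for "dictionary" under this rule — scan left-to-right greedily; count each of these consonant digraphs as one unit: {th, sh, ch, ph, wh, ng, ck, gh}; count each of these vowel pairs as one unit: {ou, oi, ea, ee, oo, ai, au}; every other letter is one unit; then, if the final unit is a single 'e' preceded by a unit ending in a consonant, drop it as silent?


Word: "dictionary" (10 letters)
Left-to-right scan:
  (1) 'd' (letter)
  (2) 'i' (letter)
  (3) 'c' (letter)
  (4) 't' (letter)
  (5) 'i' (letter)
  (6) 'o' (letter)
  (7) 'n' (letter)
  (8) 'a' (letter)
  (9) 'r' (letter)
  (10) 'y' (letter)
Units from scan: 10
Sound units = 10 units


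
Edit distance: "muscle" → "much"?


Word 1: "muscle" (length 6)
Word 2: "much" (length 4)
One optimal edit sequence (insert/delete/substitute each cost 1):
  1. keep 'm'
  2. keep 'u'
  3. delete 's'  (+1)
  4. keep 'c'
  5. delete 'l'  (+1)
  6. substitute 'e' -> 'h'  (+1)
Total edit operations: 3
Edit distance = 3


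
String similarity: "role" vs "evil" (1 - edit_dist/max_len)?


Word 1: "role" (length 4)
Word 2: "evil" (length 4)
One optimal edit sequence:
  1. substitute 'r' -> 'e'  (+1)
  2. substitute 'o' -> 'v'  (+1)
  3. substitute 'l' -> 'i'  (+1)
  4. substitute 'e' -> 'l'  (+1)
Edit distance = 4
Max length = max(4, 4) = 4
Similarity = 1 - 4/4
= 0.0000


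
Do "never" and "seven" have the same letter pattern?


Pattern of "never": [0, 1, 2, 1, 3]
Pattern of "seven": [0, 1, 2, 1, 3]
Patterns match
Same pattern = Yes


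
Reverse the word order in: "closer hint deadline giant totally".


Original: "closer hint deadline giant totally"
Words (1..n): closer | hint | deadline | giant | totally
Reversed (n..1): totally | giant | deadline | hint | closer
Result = "totally giant deadline hint closer"


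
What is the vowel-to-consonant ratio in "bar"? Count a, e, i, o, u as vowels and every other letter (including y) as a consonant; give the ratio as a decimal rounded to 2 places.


Word: "bar"
Vowels (a,e,i,o,u): 1
Consonants: 2
Ratio = 1/2
= 0.50


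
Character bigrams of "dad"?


Word: "dad" (length 3)
Number of bigrams = 3 - 2 + 1 = 2
  Position 0: "da"
  Position 1: "ad"
Bigrams = "da", "ad"


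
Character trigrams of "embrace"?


Word: "embrace" (length 7)
Number of trigrams = 7 - 3 + 1 = 5
  Position 0: "emb"
  Position 1: "mbr"
  Position 2: "bra"
  Position 3: "rac"
  Position 4: "ace"
Trigrams = "emb", "mbr", "bra", "rac", "ace"


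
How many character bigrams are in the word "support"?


Word: "support" (length 7)
Number of 2-grams = length - 2 + 1 = 7 - 2 + 1
= 6


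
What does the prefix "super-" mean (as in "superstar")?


Prefix: super-
As in: superstar -> super- + star
Meaning = above / beyond


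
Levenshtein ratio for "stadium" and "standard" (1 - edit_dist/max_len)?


Word 1: "stadium" (length 7)
Word 2: "standard" (length 8)
One optimal edit sequence:
  1. keep 's'
  2. keep 't'
  3. keep 'a'
  4. insert 'n'  (+1)
  5. keep 'd'
  6. substitute 'i' -> 'a'  (+1)
  7. substitute 'u' -> 'r'  (+1)
  8. substitute 'm' -> 'd'  (+1)
Edit distance = 4
Max length = max(7, 8) = 8
Similarity = 1 - 4/8
= 0.5000


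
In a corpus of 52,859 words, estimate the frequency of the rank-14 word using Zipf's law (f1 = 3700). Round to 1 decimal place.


Zipf's law: f(r) = f(1) / r
f(1) = 3700
f(14) = 3700 / 14
= 264.3 occurrences


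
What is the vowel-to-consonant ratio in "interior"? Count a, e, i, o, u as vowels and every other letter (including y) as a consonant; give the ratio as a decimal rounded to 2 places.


Word: "interior"
Vowels (a,e,i,o,u): 4
Consonants: 4
Ratio = 4/4
= 1.00


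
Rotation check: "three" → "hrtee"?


Word: "three", Candidate: "hrtee"
Method: check if candidate is substring of word+word
"threethree" contains "hrtee"? No
Is rotation = No


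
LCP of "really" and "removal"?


Word 1: "really"
Word 2: "removal"
Comparing from start:
  Pos 0: 'r' == 'r'
  Pos 1: 'e' == 'e'
  Pos 2: 'a' != 'm' (stop)
LCP = "re" (length 2)


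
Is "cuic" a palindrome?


Word: "cuic"
Reversed: "ciuc"
Forward == Backward? cuic != ciuc
Palindrome = No


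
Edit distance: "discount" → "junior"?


Word 1: "discount" (length 8)
Word 2: "junior" (length 6)
One optimal edit sequence (insert/delete/substitute each cost 1):
  1. substitute 'd' -> 'j'  (+1)
  2. substitute 'i' -> 'u'  (+1)
  3. substitute 's' -> 'n'  (+1)
  4. substitute 'c' -> 'i'  (+1)
  5. keep 'o'
  6. delete 'u'  (+1)
  7. delete 'n'  (+1)
  8. substitute 't' -> 'r'  (+1)
Total edit operations: 7
Edit distance = 7


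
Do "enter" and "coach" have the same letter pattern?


Pattern of "enter": [0, 1, 2, 0, 3]
Pattern of "coach": [0, 1, 2, 0, 3]
Patterns match
Same pattern = Yes


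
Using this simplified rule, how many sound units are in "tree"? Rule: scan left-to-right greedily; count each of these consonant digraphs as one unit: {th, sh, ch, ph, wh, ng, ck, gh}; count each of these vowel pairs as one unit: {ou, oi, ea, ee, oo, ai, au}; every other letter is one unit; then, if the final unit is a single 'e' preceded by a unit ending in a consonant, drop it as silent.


Word: "tree" (4 letters)
Left-to-right scan:
  [1] 't' (letter)
  [2] 'r' (letter)
  [3] 'ee' (vowel-pair)
Units from scan: 3
Sound units = 3 units


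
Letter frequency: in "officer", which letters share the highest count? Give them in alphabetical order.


Word: "officer"
Letter counts:
  'c': 1
  'e': 1
  'f': 2
  'i': 1
  'o': 1
  'r': 1
Maximum count = 2
Most frequent = 'f' (2 times each)


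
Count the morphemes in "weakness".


Word: "weakness"
Morphemes: weak | -ness
Each morpheme carries meaning
= 2 morphemes


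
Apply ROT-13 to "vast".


Word: "vast"
Shift: 13
Each letter → (letter + shift) mod 26:
  'v' (21) + 13 = 8 → 'i'
  'a' (0) + 13 = 13 → 'n'
  's' (18) + 13 = 5 → 'f'
  't' (19) + 13 = 6 → 'g'
Result = "infg"


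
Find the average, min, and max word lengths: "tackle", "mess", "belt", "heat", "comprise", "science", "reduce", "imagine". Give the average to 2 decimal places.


Lengths: "tackle"=6, "mess"=4, "belt"=4, "heat"=4, "comprise"=8, "science"=7, "reduce"=6, "imagine"=7
Sum = 46, Count = 8
Average = 46/8 = 5.75
= avg=5.75, min=4, max=8


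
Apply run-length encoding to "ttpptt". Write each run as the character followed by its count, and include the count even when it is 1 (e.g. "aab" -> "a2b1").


String: "ttpptt"
Scanning for consecutive runs:
  't' x 2
  'p' x 2
  't' x 2
RLE = "t2p2t2"


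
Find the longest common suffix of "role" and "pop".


Word 1: "role"
Word 2: "pop"
Comparing from end:
  Pos -1: 'e' != 'p' (stop)
LCS = "" (length 0)


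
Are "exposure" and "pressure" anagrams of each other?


Word 1: "exposure" → sorted: eeoprsux
Word 2: "pressure" → sorted: eeprrssu
Same letters? eeoprsux != eeprrssu
Anagram = No


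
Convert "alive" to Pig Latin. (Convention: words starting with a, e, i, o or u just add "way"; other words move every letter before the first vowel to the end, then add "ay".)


Word: "alive"
Starts with vowel → add 'way'
Pig Latin = "aliveway"


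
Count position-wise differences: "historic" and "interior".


Comparing character by character (same length = 8):
  Pos 0: 'h' vs 'i' !=
  Pos 1: 'i' vs 'n' !=
  Pos 2: 's' vs 't' !=
  Pos 3: 't' vs 'e' !=
  Pos 4: 'o' vs 'r' !=
  Pos 5: 'r' vs 'i' !=
  Pos 6: 'i' vs 'o' !=
  Pos 7: 'c' vs 'r' !=
Hamming distance = 8


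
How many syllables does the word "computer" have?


Word: "computer"
Syllable breakdown: com-pu-ter
Counting: 3 parts
= 3 syllables


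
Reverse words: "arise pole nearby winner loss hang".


Original: "arise pole nearby winner loss hang"
Words (1..n): arise | pole | nearby | winner | loss | hang
Reversed (n..1): hang | loss | winner | nearby | pole | arise
Result = "hang loss winner nearby pole arise"


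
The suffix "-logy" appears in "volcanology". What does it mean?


Suffix: -logy
Example: volcanology (volcano + -logy)
Meaning = study of


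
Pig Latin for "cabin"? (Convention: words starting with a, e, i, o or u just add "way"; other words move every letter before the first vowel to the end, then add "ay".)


Word: "cabin"
Starts with consonant(s) → move to end, add 'ay'
Consonant cluster: "c"
Pig Latin = "abincay"


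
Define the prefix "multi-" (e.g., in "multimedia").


Prefix: multi-
Example: multimedia = multi- + media
Meaning = many


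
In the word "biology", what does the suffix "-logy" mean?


Suffix: -logy
Example: biology (bio- + -logy)
Meaning = study of


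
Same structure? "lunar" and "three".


Pattern of "lunar": [0, 1, 2, 3, 4]
Pattern of "three": [0, 1, 2, 3, 3]
Patterns do not match
Same pattern = No


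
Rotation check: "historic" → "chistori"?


Word: "historic", Candidate: "chistori"
Method: check if candidate is substring of word+word
"historichistoric" contains "chistori"? Yes
Is rotation = Yes


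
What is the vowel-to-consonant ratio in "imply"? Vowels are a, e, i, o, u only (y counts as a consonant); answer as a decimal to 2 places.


Word: "imply"
Vowels (a,e,i,o,u): 1
Consonants: 4
Ratio = 1/4
= 0.25


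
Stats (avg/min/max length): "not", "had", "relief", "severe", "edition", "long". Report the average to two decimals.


Lengths: "not"=3, "had"=3, "relief"=6, "severe"=6, "edition"=7, "long"=4
Sum = 29, Count = 6
Average = 29/6 = 4.83
= avg=4.83, min=3, max=7


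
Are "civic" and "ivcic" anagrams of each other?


Word 1: "civic" → sorted: cciiv
Word 2: "ivcic" → sorted: cciiv
Same letters? cciiv == cciiv
Anagram = Yes


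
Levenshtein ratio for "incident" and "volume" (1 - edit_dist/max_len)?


Word 1: "incident" (length 8)
Word 2: "volume" (length 6)
One optimal edit sequence:
  1. substitute 'i' -> 'v'  (+1)
  2. substitute 'n' -> 'o'  (+1)
  3. substitute 'c' -> 'l'  (+1)
  4. substitute 'i' -> 'u'  (+1)
  5. substitute 'd' -> 'm'  (+1)
  6. keep 'e'
  7. delete 'n'  (+1)
  8. delete 't'  (+1)
Edit distance = 7
Max length = max(8, 6) = 8
Similarity = 1 - 7/8
= 0.1250


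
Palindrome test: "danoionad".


Word: "danoionad"
Reversed: "danoionad"
Forward == Backward? danoionad == danoionad
Palindrome = Yes


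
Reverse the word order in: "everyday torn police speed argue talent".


Original: "everyday torn police speed argue talent"
Words (1..n): everyday | torn | police | speed | argue | talent
Reversed (n..1): talent | argue | speed | police | torn | everyday
Result = "talent argue speed police torn everyday"


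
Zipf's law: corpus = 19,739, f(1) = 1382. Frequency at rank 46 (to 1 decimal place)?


Zipf's law: f(r) = f(1) / r
f(1) = 1382
f(46) = 1382 / 46
= 30.0 occurrences


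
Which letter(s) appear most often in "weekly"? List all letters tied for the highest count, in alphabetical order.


Word: "weekly"
Letter counts:
  'e': 2
  'k': 1
  'l': 1
  'w': 1
  'y': 1
Maximum count = 2
Most frequent = 'e' (2 times each)


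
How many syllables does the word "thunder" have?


Word: "thunder"
Syllable breakdown: thun / der
Counting: 2 parts
= 2 syllables


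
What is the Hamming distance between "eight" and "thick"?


Comparing character by character (same length = 5):
  Pos 0: 'e' vs 't' !=
  Pos 1: 'i' vs 'h' !=
  Pos 2: 'g' vs 'i' !=
  Pos 3: 'h' vs 'c' !=
  Pos 4: 't' vs 'k' !=
Hamming distance = 5


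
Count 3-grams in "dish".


Word: "dish" (length 4)
Number of 3-grams = length - 3 + 1 = 4 - 3 + 1
= 2


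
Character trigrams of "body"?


Word: "body" (length 4)
Number of trigrams = 4 - 3 + 1 = 2
  Position 0: "bod"
  Position 1: "ody"
Trigrams = "bod", "ody"


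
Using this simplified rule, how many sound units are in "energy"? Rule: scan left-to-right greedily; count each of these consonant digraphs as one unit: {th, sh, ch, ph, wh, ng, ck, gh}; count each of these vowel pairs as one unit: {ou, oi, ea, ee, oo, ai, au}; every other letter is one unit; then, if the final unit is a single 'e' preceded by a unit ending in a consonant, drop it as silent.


Word: "energy" (6 letters)
Left-to-right scan:
  (1) 'e' (letter)
  (2) 'n' (letter)
  (3) 'e' (letter)
  (4) 'r' (letter)
  (5) 'g' (letter)
  (6) 'y' (letter)
Units from scan: 6
Sound units = 6 units


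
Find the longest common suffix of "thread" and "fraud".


Word 1: "thread"
Word 2: "fraud"
Comparing from end:
  Pos -1: 'd' == 'd'
  Pos -2: 'a' != 'u' (stop)
LCS = "d" (length 1)


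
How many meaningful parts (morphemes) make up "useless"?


Word: "useless"
Morphemes: use + -less
Each morpheme carries meaning
= 2 morphemes


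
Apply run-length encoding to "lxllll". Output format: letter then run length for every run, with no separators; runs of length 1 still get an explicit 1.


String: "lxllll"
Scanning for consecutive runs:
  'l' x 1
  'x' x 1
  'l' x 4
RLE = "l1x1l4"


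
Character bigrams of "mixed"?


Word: "mixed" (length 5)
Number of bigrams = 5 - 2 + 1 = 4
  Position 0: "mi"
  Position 1: "ix"
  Position 2: "xe"
  Position 3: "ed"
Bigrams = "mi", "ix", "xe", "ed"


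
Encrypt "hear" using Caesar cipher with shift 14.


Word: "hear"
Shift: 14
Each letter → (letter + shift) mod 26:
  'h' (7) + 14 = 21 → 'v'
  'e' (4) + 14 = 18 → 's'
  'a' (0) + 14 = 14 → 'o'
  'r' (17) + 14 = 5 → 'f'
Result = "vsof"


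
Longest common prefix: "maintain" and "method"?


Word 1: "maintain"
Word 2: "method"
Comparing from start:
  Pos 0: 'm' == 'm'
  Pos 1: 'a' != 'e' (stop)
LCP = "m" (length 1)


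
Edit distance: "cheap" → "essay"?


Word 1: "cheap" (length 5)
Word 2: "essay" (length 5)
One optimal edit sequence (insert/delete/substitute each cost 1):
  1. substitute 'c' -> 'e'  (+1)
  2. substitute 'h' -> 's'  (+1)
  3. substitute 'e' -> 's'  (+1)
  4. keep 'a'
  5. substitute 'p' -> 'y'  (+1)
Total edit operations: 4
Edit distance = 4


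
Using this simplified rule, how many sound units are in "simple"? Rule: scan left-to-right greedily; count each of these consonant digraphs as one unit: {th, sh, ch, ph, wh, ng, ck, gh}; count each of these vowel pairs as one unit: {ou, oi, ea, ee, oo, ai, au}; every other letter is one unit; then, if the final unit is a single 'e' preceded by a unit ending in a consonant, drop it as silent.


Word: "simple" (6 letters)
Left-to-right scan:
  (1) 's' (letter)
  (2) 'i' (letter)
  (3) 'm' (letter)
  (4) 'p' (letter)
  (5) 'l' (letter)
  (6) 'e' (letter)
Units from scan: 6
Final unit is 'e' after a consonant -> drop as silent (-1)
Sound units = 5 units


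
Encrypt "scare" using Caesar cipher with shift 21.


Word: "scare"
Shift: 21
Each letter → (letter + shift) mod 26:
  's' (18) + 21 = 13 → 'n'
  'c' (2) + 21 = 23 → 'x'
  'a' (0) + 21 = 21 → 'v'
  'r' (17) + 21 = 12 → 'm'
  'e' (4) + 21 = 25 → 'z'
Result = "nxvmz"


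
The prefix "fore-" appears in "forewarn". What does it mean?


Prefix: fore-
As in: forewarn -> fore- + warn
Meaning = before


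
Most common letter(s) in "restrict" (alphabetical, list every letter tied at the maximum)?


Word: "restrict"
Letter counts:
  'c': 1
  'e': 1
  'i': 1
  'r': 2
  's': 1
  't': 2
Maximum count = 2
Most frequent = 'r', 't' (2 times each)


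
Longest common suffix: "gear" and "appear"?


Word 1: "gear"
Word 2: "appear"
Comparing from end:
  Pos -1: 'r' == 'r'
  Pos -2: 'a' == 'a'
  Pos -3: 'e' == 'e'
  Pos -4: 'g' != 'p' (stop)
LCS = "ear" (length 3)


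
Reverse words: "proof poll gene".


Original: "proof poll gene"
Words (1..n): proof | poll | gene
Reversed (n..1): gene | poll | proof
Result = "gene poll proof"


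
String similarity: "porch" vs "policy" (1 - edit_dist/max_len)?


Word 1: "porch" (length 5)
Word 2: "policy" (length 6)
One optimal edit sequence:
  1. keep 'p'
  2. keep 'o'
  3. insert 'l'  (+1)
  4. substitute 'r' -> 'i'  (+1)
  5. keep 'c'
  6. substitute 'h' -> 'y'  (+1)
Edit distance = 3
Max length = max(5, 6) = 6
Similarity = 1 - 3/6
= 0.5000


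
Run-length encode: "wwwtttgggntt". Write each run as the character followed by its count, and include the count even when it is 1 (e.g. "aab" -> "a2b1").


String: "wwwtttgggntt"
Scanning for consecutive runs:
  'w' x 3
  't' x 3
  'g' x 3
  'n' x 1
  't' x 2
RLE = "w3t3g3n1t2"


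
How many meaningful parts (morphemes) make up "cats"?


Word: "cats"
Morphemes: cat + -s
Each morpheme carries meaning
= 2 morphemes


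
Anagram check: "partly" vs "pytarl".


Word 1: "partly" → sorted: alprty
Word 2: "pytarl" → sorted: alprty
Same letters? alprty == alprty
Anagram = Yes


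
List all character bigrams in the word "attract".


Word: "attract" (length 7)
Number of bigrams = 7 - 2 + 1 = 6
  Position 0: "at"
  Position 1: "tt"
  Position 2: "tr"
  Position 3: "ra"
  Position 4: "ac"
  Position 5: "ct"
Bigrams = "at", "tt", "tr", "ra", "ac", "ct"


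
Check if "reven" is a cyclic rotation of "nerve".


Word: "nerve", Candidate: "reven"
Method: check if candidate is substring of word+word
"nervenerve" contains "reven"? No
Is rotation = No


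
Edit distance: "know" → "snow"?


Word 1: "know" (length 4)
Word 2: "snow" (length 4)
One optimal edit sequence (insert/delete/substitute each cost 1):
  1. substitute 'k' -> 's'  (+1)
  2. keep 'n'
  3. keep 'o'
  4. keep 'w'
Total edit operations: 1
Edit distance = 1


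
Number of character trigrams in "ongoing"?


Word: "ongoing" (length 7)
Number of 3-grams = length - 3 + 1 = 7 - 3 + 1
= 5


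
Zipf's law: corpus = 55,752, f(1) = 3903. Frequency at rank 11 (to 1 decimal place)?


Zipf's law: f(r) = f(1) / r
f(1) = 3903
f(11) = 3903 / 11
= 354.8 occurrences


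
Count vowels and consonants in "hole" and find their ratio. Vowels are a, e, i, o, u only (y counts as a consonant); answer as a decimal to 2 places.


Word: "hole"
Vowels (a,e,i,o,u): 2
Consonants: 2
Ratio = 2/2
= 1.00


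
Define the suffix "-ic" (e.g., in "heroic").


Suffix: -ic
As in: heroic -> hero + -ic
Meaning = relating to


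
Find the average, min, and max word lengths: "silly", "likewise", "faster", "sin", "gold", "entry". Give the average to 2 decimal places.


Lengths: "silly"=5, "likewise"=8, "faster"=6, "sin"=3, "gold"=4, "entry"=5
Sum = 31, Count = 6
Average = 31/6 = 5.17
= avg=5.17, min=3, max=8


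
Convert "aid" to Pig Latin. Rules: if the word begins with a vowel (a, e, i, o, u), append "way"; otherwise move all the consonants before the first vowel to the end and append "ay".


Word: "aid"
Starts with vowel → add 'way'
Pig Latin = "aidway"


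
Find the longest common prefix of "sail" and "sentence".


Word 1: "sail"
Word 2: "sentence"
Comparing from start:
  Pos 0: 's' == 's'
  Pos 1: 'a' != 'e' (stop)
LCP = "s" (length 1)


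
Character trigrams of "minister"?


Word: "minister" (length 8)
Number of trigrams = 8 - 3 + 1 = 6
  Position 0: "min"
  Position 1: "ini"
  Position 2: "nis"
  Position 3: "ist"
  Position 4: "ste"
  Position 5: "ter"
Trigrams = "min", "ini", "nis", "ist", "ste", "ter"


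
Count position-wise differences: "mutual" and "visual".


Comparing character by character (same length = 6):
  Pos 0: 'm' vs 'v' !=
  Pos 1: 'u' vs 'i' !=
  Pos 2: 't' vs 's' !=
  Pos 3: 'u' vs 'u' =
  Pos 4: 'a' vs 'a' =
  Pos 5: 'l' vs 'l' =
Hamming distance = 3


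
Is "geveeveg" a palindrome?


Word: "geveeveg"
Reversed: "geveeveg"
Forward == Backward? geveeveg == geveeveg
Palindrome = Yes


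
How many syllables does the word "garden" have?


Word: "garden"
Syllable breakdown: gar · den
Counting: 2 parts
= 2 syllables


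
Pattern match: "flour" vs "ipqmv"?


Pattern of "flour": [0, 1, 2, 3, 4]
Pattern of "ipqmv": [0, 1, 2, 3, 4]
Patterns match
Same pattern = Yes


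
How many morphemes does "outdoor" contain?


Word: "outdoor"
Morphemes: out- + door
Each morpheme carries meaning
= 2 morphemes


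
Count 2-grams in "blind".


Word: "blind" (length 5)
Number of 2-grams = length - 2 + 1 = 5 - 2 + 1
= 4


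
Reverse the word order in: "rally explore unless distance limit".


Original: "rally explore unless distance limit"
Words (1..n): rally | explore | unless | distance | limit
Reversed (n..1): limit | distance | unless | explore | rally
Result = "limit distance unless explore rally"


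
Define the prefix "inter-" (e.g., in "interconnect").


Prefix: inter-
As in: interconnect -> inter- + connect
Meaning = between


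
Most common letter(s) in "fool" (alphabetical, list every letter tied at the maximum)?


Word: "fool"
Letter counts:
  'f': 1
  'l': 1
  'o': 2
Maximum count = 2
Most frequent = 'o' (2 times each)


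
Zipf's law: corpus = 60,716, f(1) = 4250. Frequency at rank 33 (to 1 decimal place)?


Zipf's law: f(r) = f(1) / r
f(1) = 4250
f(33) = 4250 / 33
= 128.8 occurrences


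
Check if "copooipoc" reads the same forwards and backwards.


Word: "copooipoc"
Reversed: "copioopoc"
Forward == Backward? copooipoc != copioopoc
Palindrome = No


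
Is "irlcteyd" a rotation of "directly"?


Word: "directly", Candidate: "irlcteyd"
Method: check if candidate is substring of word+word
"directlydirectly" contains "irlcteyd"? No
Is rotation = No


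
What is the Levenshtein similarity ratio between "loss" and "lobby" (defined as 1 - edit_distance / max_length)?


Word 1: "loss" (length 4)
Word 2: "lobby" (length 5)
One optimal edit sequence:
  1. keep 'l'
  2. keep 'o'
  3. insert 'b'  (+1)
  4. substitute 's' -> 'b'  (+1)
  5. substitute 's' -> 'y'  (+1)
Edit distance = 3
Max length = max(4, 5) = 5
Similarity = 1 - 3/5
= 0.4000


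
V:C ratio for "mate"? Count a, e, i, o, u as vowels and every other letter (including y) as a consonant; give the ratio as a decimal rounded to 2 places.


Word: "mate"
Vowels (a,e,i,o,u): 2
Consonants: 2
Ratio = 2/2
= 1.00


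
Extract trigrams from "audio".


Word: "audio" (length 5)
Number of trigrams = 5 - 3 + 1 = 3
  Position 0: "aud"
  Position 1: "udi"
  Position 2: "dio"
Trigrams = "aud", "udi", "dio"


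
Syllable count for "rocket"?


Word: "rocket"
Syllable breakdown: rock · et
Counting: 2 parts
= 2 syllables


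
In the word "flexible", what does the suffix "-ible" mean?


Suffix: -ible
As in: flexible -> flex + -ible
Meaning = capable of


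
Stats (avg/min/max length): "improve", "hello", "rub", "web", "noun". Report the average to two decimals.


Lengths: "improve"=7, "hello"=5, "rub"=3, "web"=3, "noun"=4
Sum = 22, Count = 5
Average = 22/5 = 4.40
= avg=4.40, min=3, max=7


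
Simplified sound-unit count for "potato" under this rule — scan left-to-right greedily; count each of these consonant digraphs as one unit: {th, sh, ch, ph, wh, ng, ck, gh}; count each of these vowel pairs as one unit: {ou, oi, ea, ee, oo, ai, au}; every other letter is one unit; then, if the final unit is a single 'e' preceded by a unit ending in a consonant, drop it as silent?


Word: "potato" (6 letters)
Left-to-right scan:
  1. 'p' (letter)
  2. 'o' (letter)
  3. 't' (letter)
  4. 'a' (letter)
  5. 't' (letter)
  6. 'o' (letter)
Units from scan: 6
Sound units = 6 units


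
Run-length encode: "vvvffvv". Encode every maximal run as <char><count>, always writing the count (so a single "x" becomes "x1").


String: "vvvffvv"
Scanning for consecutive runs:
  'v' x 3
  'f' x 2
  'v' x 2
RLE = "v3f2v2"


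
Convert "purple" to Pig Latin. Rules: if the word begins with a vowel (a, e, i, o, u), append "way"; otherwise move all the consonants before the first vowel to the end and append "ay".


Word: "purple"
Starts with consonant(s) → move to end, add 'ay'
Consonant cluster: "p"
Pig Latin = "urplepay"


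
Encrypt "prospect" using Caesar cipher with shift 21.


Word: "prospect"
Shift: 21
Each letter → (letter + shift) mod 26:
  'p' (15) + 21 = 10 → 'k'
  'r' (17) + 21 = 12 → 'm'
  'o' (14) + 21 = 9 → 'j'
  's' (18) + 21 = 13 → 'n'
  'p' (15) + 21 = 10 → 'k'
  'e' (4) + 21 = 25 → 'z'
  'c' (2) + 21 = 23 → 'x'
  't' (19) + 21 = 14 → 'o'
Result = "kmjnkzxo"


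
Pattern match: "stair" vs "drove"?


Pattern of "stair": [0, 1, 2, 3, 4]
Pattern of "drove": [0, 1, 2, 3, 4]
Patterns match
Same pattern = Yes


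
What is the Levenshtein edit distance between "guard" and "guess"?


Word 1: "guard" (length 5)
Word 2: "guess" (length 5)
One optimal edit sequence (insert/delete/substitute each cost 1):
  1. keep 'g'
  2. keep 'u'
  3. substitute 'a' -> 'e'  (+1)
  4. substitute 'r' -> 's'  (+1)
  5. substitute 'd' -> 's'  (+1)
Total edit operations: 3
Edit distance = 3


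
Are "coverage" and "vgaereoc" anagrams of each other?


Word 1: "coverage" → sorted: aceegorv
Word 2: "vgaereoc" → sorted: aceegorv
Same letters? aceegorv == aceegorv
Anagram = Yes


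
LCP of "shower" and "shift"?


Word 1: "shower"
Word 2: "shift"
Comparing from start:
  Pos 0: 's' == 's'
  Pos 1: 'h' == 'h'
  Pos 2: 'o' != 'i' (stop)
LCP = "sh" (length 2)


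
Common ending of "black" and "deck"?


Word 1: "black"
Word 2: "deck"
Comparing from end:
  Pos -1: 'k' == 'k'
  Pos -2: 'c' == 'c'
  Pos -3: 'a' != 'e' (stop)
LCS = "ck" (length 2)


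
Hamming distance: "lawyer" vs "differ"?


Comparing character by character (same length = 6):
  Pos 0: 'l' vs 'd' !=
  Pos 1: 'a' vs 'i' !=
  Pos 2: 'w' vs 'f' !=
  Pos 3: 'y' vs 'f' !=
  Pos 4: 'e' vs 'e' =
  Pos 5: 'r' vs 'r' =
Hamming distance = 4


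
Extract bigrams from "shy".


Word: "shy" (length 3)
Number of bigrams = 3 - 2 + 1 = 2
  Position 0: "sh"
  Position 1: "hy"
Bigrams = "sh", "hy"


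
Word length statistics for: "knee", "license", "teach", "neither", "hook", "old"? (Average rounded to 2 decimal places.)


Lengths: "knee"=4, "license"=7, "teach"=5, "neither"=7, "hook"=4, "old"=3
Sum = 30, Count = 6
Average = 30/6 = 5.00
= avg=5.00, min=3, max=7


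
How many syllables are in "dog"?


Word: "dog"
Syllable breakdown: dog
Counting: 1 part
= 1 syllable


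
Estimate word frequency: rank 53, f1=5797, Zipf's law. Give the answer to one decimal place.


Zipf's law: f(r) = f(1) / r
f(1) = 5797
f(53) = 5797 / 53
= 109.4 occurrences


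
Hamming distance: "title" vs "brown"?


Comparing character by character (same length = 5):
  Pos 0: 't' vs 'b' !=
  Pos 1: 'i' vs 'r' !=
  Pos 2: 't' vs 'o' !=
  Pos 3: 'l' vs 'w' !=
  Pos 4: 'e' vs 'n' !=
Hamming distance = 5


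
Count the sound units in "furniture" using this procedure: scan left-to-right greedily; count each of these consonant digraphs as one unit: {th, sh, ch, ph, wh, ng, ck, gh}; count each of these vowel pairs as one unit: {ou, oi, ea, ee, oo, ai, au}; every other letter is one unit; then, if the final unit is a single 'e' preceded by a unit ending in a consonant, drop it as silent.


Word: "furniture" (9 letters)
Left-to-right scan:
  1. 'f' (letter)
  2. 'u' (letter)
  3. 'r' (letter)
  4. 'n' (letter)
  5. 'i' (letter)
  6. 't' (letter)
  7. 'u' (letter)
  8. 'r' (letter)
  9. 'e' (letter)
Units from scan: 9
Final unit is 'e' after a consonant -> drop as silent (-1)
Sound units = 8 units


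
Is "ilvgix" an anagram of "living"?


Word 1: "living" → sorted: giilnv
Word 2: "ilvgix" → sorted: giilvx
Same letters? giilnv != giilvx
Anagram = No


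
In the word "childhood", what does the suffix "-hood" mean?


Suffix: -hood
As in: childhood -> child + -hood
Meaning = state / condition


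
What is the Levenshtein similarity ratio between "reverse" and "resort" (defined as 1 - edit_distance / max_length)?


Word 1: "reverse" (length 7)
Word 2: "resort" (length 6)
One optimal edit sequence:
  1. keep 'r'
  2. keep 'e'
  3. substitute 'v' -> 's'  (+1)
  4. substitute 'e' -> 'o'  (+1)
  5. keep 'r'
  6. delete 's'  (+1)
  7. substitute 'e' -> 't'  (+1)
Edit distance = 4
Max length = max(7, 6) = 7
Similarity = 1 - 4/7
= 0.4286


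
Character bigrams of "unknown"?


Word: "unknown" (length 7)
Number of bigrams = 7 - 2 + 1 = 6
  Position 0: "un"
  Position 1: "nk"
  Position 2: "kn"
  Position 3: "no"
  Position 4: "ow"
  Position 5: "wn"
Bigrams = "un", "nk", "kn", "no", "ow", "wn"


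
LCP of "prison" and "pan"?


Word 1: "prison"
Word 2: "pan"
Comparing from start:
  Pos 0: 'p' == 'p'
  Pos 1: 'r' != 'a' (stop)
LCP = "p" (length 1)


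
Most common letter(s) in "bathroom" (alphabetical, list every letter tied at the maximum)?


Word: "bathroom"
Letter counts:
  'a': 1
  'b': 1
  'h': 1
  'm': 1
  'o': 2
  'r': 1
  't': 1
Maximum count = 2
Most frequent = 'o' (2 times each)


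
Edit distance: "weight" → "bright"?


Word 1: "weight" (length 6)
Word 2: "bright" (length 6)
One optimal edit sequence (insert/delete/substitute each cost 1):
  1. substitute 'w' -> 'b'  (+1)
  2. substitute 'e' -> 'r'  (+1)
  3. keep 'i'
  4. keep 'g'
  5. keep 'h'
  6. keep 't'
Total edit operations: 2
Edit distance = 2


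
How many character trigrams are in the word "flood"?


Word: "flood" (length 5)
Number of 3-grams = length - 3 + 1 = 5 - 3 + 1
= 3


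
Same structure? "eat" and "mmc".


Pattern of "eat": [0, 1, 2]
Pattern of "mmc": [0, 0, 1]
Patterns do not match
Same pattern = No


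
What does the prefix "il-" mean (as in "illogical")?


Prefix: il-
Example: illogical = il- + logical
Meaning = not


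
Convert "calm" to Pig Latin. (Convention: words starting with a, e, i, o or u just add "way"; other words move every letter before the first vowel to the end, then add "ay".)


Word: "calm"
Starts with consonant(s) → move to end, add 'ay'
Consonant cluster: "c"
Pig Latin = "almcay"


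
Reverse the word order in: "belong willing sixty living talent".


Original: "belong willing sixty living talent"
Words (1..n): belong | willing | sixty | living | talent
Reversed (n..1): talent | living | sixty | willing | belong
Result = "talent living sixty willing belong"


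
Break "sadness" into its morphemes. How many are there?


Word: "sadness"
Morphemes: sad / -ness
Each morpheme carries meaning
= 2 morphemes


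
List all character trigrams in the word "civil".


Word: "civil" (length 5)
Number of trigrams = 5 - 3 + 1 = 3
  Position 0: "civ"
  Position 1: "ivi"
  Position 2: "vil"
Trigrams = "civ", "ivi", "vil"


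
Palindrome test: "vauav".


Word: "vauav"
Reversed: "vauav"
Forward == Backward? vauav == vauav
Palindrome = Yes


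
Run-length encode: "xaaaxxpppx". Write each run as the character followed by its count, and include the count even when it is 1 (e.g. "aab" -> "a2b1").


String: "xaaaxxpppx"
Scanning for consecutive runs:
  'x' x 1
  'a' x 3
  'x' x 2
  'p' x 3
  'x' x 1
RLE = "x1a3x2p3x1"


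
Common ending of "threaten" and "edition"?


Word 1: "threaten"
Word 2: "edition"
Comparing from end:
  Pos -1: 'n' == 'n'
  Pos -2: 'e' != 'o' (stop)
LCS = "n" (length 1)


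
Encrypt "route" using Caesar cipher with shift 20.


Word: "route"
Shift: 20
Each letter → (letter + shift) mod 26:
  'r' (17) + 20 = 11 → 'l'
  'o' (14) + 20 = 8 → 'i'
  'u' (20) + 20 = 14 → 'o'
  't' (19) + 20 = 13 → 'n'
  'e' (4) + 20 = 24 → 'y'
Result = "liony"


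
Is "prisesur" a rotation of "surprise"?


Word: "surprise", Candidate: "prisesur"
Method: check if candidate is substring of word+word
"surprisesurprise" contains "prisesur"? Yes
Is rotation = Yes


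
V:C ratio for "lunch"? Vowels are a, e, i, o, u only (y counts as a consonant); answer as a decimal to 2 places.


Word: "lunch"
Vowels (a,e,i,o,u): 1
Consonants: 4
Ratio = 1/4
= 0.25


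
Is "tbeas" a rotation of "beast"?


Word: "beast", Candidate: "tbeas"
Method: check if candidate is substring of word+word
"beastbeast" contains "tbeas"? Yes
Is rotation = Yes


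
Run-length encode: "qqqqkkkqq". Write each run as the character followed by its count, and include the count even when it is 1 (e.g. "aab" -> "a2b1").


String: "qqqqkkkqq"
Scanning for consecutive runs:
  'q' x 4
  'k' x 3
  'q' x 2
RLE = "q4k3q2"


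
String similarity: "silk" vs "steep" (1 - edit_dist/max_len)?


Word 1: "silk" (length 4)
Word 2: "steep" (length 5)
One optimal edit sequence:
  1. keep 's'
  2. insert 't'  (+1)
  3. substitute 'i' -> 'e'  (+1)
  4. substitute 'l' -> 'e'  (+1)
  5. substitute 'k' -> 'p'  (+1)
Edit distance = 4
Max length = max(4, 5) = 5
Similarity = 1 - 4/5
= 0.2000


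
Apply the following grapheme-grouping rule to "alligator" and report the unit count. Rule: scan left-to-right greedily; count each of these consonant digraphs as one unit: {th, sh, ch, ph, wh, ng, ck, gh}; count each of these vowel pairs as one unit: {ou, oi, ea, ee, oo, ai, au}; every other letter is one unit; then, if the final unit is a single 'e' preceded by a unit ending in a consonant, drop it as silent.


Word: "alligator" (9 letters)
Left-to-right scan:
  [1] 'a' (letter)
  [2] 'l' (letter)
  [3] 'l' (letter)
  [4] 'i' (letter)
  [5] 'g' (letter)
  [6] 'a' (letter)
  [7] 't' (letter)
  [8] 'o' (letter)
  [9] 'r' (letter)
Units from scan: 9
Sound units = 9 units


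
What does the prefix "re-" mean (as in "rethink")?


Prefix: re-
As in: rethink -> re- + think
Meaning = again


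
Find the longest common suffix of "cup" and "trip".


Word 1: "cup"
Word 2: "trip"
Comparing from end:
  Pos -1: 'p' == 'p'
  Pos -2: 'u' != 'i' (stop)
LCS = "p" (length 1)


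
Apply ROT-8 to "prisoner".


Word: "prisoner"
Shift: 8
Each letter → (letter + shift) mod 26:
  'p' (15) + 8 = 23 → 'x'
  'r' (17) + 8 = 25 → 'z'
  'i' (8) + 8 = 16 → 'q'
  's' (18) + 8 = 0 → 'a'
  'o' (14) + 8 = 22 → 'w'
  'n' (13) + 8 = 21 → 'v'
  'e' (4) + 8 = 12 → 'm'
  'r' (17) + 8 = 25 → 'z'
Result = "xzqawvmz"


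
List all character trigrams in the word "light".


Word: "light" (length 5)
Number of trigrams = 5 - 3 + 1 = 3
  Position 0: "lig"
  Position 1: "igh"
  Position 2: "ght"
Trigrams = "lig", "igh", "ght"


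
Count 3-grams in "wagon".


Word: "wagon" (length 5)
Number of 3-grams = length - 3 + 1 = 5 - 3 + 1
= 3


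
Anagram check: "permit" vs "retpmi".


Word 1: "permit" → sorted: eimprt
Word 2: "retpmi" → sorted: eimprt
Same letters? eimprt == eimprt
Anagram = Yes


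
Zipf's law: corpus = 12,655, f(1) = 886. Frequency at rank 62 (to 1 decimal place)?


Zipf's law: f(r) = f(1) / r
f(1) = 886
f(62) = 886 / 62
= 14.3 occurrences


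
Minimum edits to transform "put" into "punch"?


Word 1: "put" (length 3)
Word 2: "punch" (length 5)
One optimal edit sequence (insert/delete/substitute each cost 1):
  1. keep 'p'
  2. keep 'u'
  3. insert 'n'  (+1)
  4. insert 'c'  (+1)
  5. substitute 't' -> 'h'  (+1)
Total edit operations: 3
Edit distance = 3


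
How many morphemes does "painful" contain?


Word: "painful"
Morphemes: pain / -ful
Each morpheme carries meaning
= 2 morphemes


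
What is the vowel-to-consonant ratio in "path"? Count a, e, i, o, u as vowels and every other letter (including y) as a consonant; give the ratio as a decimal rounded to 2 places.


Word: "path"
Vowels (a,e,i,o,u): 1
Consonants: 3
Ratio = 1/3
= 0.33


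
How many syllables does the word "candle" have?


Word: "candle"
Syllable breakdown: can | dle
Counting: 2 parts
= 2 syllables


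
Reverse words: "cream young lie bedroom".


Original: "cream young lie bedroom"
Words (1..n): cream | young | lie | bedroom
Reversed (n..1): bedroom | lie | young | cream
Result = "bedroom lie young cream"


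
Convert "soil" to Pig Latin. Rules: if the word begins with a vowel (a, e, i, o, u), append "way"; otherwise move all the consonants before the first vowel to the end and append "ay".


Word: "soil"
Starts with consonant(s) → move to end, add 'ay'
Consonant cluster: "s"
Pig Latin = "oilsay"


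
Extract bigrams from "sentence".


Word: "sentence" (length 8)
Number of bigrams = 8 - 2 + 1 = 7
  Position 0: "se"
  Position 1: "en"
  Position 2: "nt"
  Position 3: "te"
  Position 4: "en"
  Position 5: "nc"
  Position 6: "ce"
Bigrams = "se", "en", "nt", "te", "en", "nc", "ce"
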